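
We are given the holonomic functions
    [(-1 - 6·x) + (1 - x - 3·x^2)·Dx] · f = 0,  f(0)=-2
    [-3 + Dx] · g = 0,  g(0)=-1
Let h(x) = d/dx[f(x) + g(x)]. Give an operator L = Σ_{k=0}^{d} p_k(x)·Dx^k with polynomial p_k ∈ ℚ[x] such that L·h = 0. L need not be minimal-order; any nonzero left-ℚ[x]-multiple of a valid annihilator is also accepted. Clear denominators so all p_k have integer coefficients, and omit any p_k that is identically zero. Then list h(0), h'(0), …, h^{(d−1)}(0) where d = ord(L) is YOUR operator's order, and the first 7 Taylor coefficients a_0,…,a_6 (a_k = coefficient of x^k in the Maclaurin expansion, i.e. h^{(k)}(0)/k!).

f: a_k = -2, -2, -8, -14, -38, -80, -194, …
g: a_k = -1, -3, -9/2, -9/2, -27/8, -81/40, -81/80, …
Sum ⇒ L₀ = lclm(L_f,L_g) in ℚ(x)⟨Dx⟩.
Differentiate: ansatz ord ≤ ord L₀ ⇒ L.
L = (54 + 774·x + 864·x^2 + 2916·x^3 + 1458·x^4) + (-33 - 252·x - 477·x^2 - 864·x^3 + 405·x^4 + 486·x^5)·Dx + (5 - 2·x + 63·x^2 - 36·x^3 - 297·x^4 - 162·x^5)·Dx^2  (order 2).
h: a_k = -5, -25, -111/2, -331/2, -3281/8, -46803/40, -243283/80, …
ICs: h(0) = -5, h′(0) = -25.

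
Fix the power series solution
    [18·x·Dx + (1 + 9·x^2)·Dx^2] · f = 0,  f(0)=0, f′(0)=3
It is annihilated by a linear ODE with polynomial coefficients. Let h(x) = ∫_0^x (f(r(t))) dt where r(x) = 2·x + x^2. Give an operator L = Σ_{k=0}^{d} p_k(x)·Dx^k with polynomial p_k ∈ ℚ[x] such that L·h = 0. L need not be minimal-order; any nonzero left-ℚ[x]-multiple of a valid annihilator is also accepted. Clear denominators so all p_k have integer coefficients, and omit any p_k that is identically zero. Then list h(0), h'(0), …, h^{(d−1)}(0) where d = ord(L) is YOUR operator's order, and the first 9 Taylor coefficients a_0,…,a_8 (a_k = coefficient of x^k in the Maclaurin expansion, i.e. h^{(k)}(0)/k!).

L = (-1 + 72·x + 144·x^2 + 108·x^3 + 27·x^4)·Dx^2 + (1 + x + 36·x^2 + 72·x^3 + 45·x^4 + 9·x^5)·Dx^3  (order 3).
h: a_k = 0, 0, 3, 1, -18, -108/5, 1251/5, 3879/7, -31590/7, …
ICs: h(0) = 0, h′(0) = 0, h′′(0) = 6.

f: a_k = 0, 3, 0, -9, 0, 243/5, 0, -2187/7, 0, …
Substitute x→r, Dx→(1/r')Dx; clear ⇒ L₀.
h=∫h₀ ⇒ L = L₀·Dx.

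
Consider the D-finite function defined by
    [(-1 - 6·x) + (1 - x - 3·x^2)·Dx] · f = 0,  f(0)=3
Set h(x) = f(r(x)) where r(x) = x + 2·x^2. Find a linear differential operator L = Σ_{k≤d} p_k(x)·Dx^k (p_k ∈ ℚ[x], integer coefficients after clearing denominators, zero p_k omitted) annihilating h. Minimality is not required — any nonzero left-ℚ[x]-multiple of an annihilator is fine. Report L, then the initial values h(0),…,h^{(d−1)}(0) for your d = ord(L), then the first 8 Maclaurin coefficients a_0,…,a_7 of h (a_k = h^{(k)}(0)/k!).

L = (1 + 10·x + 36·x^2 + 48·x^3) + (-1 + x + 5·x^2 + 12·x^3 + 12·x^4)·Dx  (order 1).
h: a_k = 3, 3, 18, 69, 231, 828, 3027, 10767, …
ICs: h(0) = 3.

f: a_k = 3, 3, 12, 21, 57, 120, 291, 651, …
f∘r: x↦r, Dx↦Dx/r' in L_f ⇒ L₀.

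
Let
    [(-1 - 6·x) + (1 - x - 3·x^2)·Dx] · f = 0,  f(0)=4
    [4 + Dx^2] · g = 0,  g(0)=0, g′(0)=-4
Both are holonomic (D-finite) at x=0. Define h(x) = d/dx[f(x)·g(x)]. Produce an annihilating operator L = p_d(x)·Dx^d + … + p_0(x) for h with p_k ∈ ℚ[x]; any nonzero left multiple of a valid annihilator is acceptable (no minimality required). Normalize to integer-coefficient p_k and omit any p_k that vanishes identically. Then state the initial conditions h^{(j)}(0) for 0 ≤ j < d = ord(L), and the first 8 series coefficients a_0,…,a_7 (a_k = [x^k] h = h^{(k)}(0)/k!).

L = (10 - 16·x - 40·x^2 + 48·x^3 + 72·x^4) + (5 + 34·x + 36·x^2 + 72·x^3)·Dx + (-1 - x - x^2 + 12·x^3 + 18·x^4)·Dx^2  (order 2).
h: a_k = -16, -32, -160, -1216/3, -3952/3, -17024/5, -427664/45, -1542272/63, …
ICs: h(0) = -16, h′(0) = -32.

f: a_k = 4, 4, 16, 28, 76, 160, 388, 868, …
g: a_k = 0, -4, 0, 8/3, 0, -8/15, 0, 16/315, …
f·g: L₀ = L_f ⊗_s L_g, ord ≤ 1·2.
h=h₀': d/dx-closure on L₀ ⇒ L.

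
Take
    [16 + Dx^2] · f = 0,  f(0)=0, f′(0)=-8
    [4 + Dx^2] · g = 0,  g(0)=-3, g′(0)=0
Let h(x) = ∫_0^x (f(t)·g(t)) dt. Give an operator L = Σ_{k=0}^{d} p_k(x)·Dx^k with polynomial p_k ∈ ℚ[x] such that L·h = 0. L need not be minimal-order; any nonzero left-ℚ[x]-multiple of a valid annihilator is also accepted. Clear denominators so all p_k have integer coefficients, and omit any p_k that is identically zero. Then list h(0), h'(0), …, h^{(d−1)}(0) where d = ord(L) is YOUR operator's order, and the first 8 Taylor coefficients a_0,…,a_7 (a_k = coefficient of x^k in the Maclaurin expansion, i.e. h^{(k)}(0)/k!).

f: a_k = 0, -8, 0, 64/3, 0, -256/15, 0, 2048/315, …
g: a_k = -3, 0, 6, 0, -2, 0, 4/15, 0, …
Sym-product of L_f,L_g gives L₀ (≤ ord 4).
Integrate: L := L₀·Dx.
L = 144·Dx + 40·Dx^3 + Dx^5  (order 5).
h: a_k = 0, 0, 12, 0, -28, 0, 488/15, 0, …
ICs: h(0) = 0, h′(0) = 0, h′′(0) = 24, h′′′(0) = 0, h′′′′(0) = -672.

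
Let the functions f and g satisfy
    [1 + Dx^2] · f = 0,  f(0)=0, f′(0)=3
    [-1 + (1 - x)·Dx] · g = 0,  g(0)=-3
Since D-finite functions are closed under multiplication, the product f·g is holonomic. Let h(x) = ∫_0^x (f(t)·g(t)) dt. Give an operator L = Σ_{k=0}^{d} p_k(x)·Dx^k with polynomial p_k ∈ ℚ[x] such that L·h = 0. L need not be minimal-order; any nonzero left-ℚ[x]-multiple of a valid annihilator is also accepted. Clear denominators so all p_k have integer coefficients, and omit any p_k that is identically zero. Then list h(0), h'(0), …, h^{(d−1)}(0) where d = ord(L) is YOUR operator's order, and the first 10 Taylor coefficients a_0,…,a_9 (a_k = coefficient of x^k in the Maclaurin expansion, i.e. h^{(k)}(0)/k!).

f: a_k = 0, 3, 0, -1/2, 0, 1/40, 0, -1/1680, 0, 1/120960, …
g: a_k = -3, -3, -3, -3, -3, -3, -3, -3, -3, -3, …
L₀ := L_f ⊗_s L_g (sym. prod.), ord ≤ 2.
Integrate: L := L₀·Dx.
L = (-1 + x)·Dx + 2·Dx^2 + (-1 + x)·Dx^3  (order 3).
h: a_k = 0, 0, -9/2, -3, -15/8, -3/2, -101/80, -303/280, -4241/4480, -4241/5040, …
ICs: h(0) = 0, h′(0) = 0, h′′(0) = -9.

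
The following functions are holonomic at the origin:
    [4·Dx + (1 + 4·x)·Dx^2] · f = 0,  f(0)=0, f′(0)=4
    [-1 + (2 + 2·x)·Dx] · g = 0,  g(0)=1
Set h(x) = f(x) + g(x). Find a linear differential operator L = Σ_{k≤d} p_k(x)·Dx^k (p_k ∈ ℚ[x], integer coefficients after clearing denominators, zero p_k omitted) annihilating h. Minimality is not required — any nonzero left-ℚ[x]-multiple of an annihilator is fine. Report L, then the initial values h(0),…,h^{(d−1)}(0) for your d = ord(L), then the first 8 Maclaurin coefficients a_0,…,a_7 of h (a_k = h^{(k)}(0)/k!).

f: a_k = 0, 4, -8, 64/3, -64, 1024/5, -2048/3, 16384/7, …
g: a_k = 1, 1/2, -1/8, 1/16, -5/128, 7/256, -21/1024, 33/2048, …
f+g: L₀ = lclm(L_f,L_g), ord ≤ 2+1.
L = (52 + 16·x)·Dx + (125 + 232·x + 80·x^2)·Dx^2 + (14 + 78·x + 96·x^2 + 32·x^3)·Dx^3  (order 3).
h: a_k = 1, 9/2, -65/8, 1027/48, -8197/128, 262179/1280, -2097215/3072, 33554663/14336, …
ICs: h(0) = 1, h′(0) = 9/2, h′′(0) = -65/4.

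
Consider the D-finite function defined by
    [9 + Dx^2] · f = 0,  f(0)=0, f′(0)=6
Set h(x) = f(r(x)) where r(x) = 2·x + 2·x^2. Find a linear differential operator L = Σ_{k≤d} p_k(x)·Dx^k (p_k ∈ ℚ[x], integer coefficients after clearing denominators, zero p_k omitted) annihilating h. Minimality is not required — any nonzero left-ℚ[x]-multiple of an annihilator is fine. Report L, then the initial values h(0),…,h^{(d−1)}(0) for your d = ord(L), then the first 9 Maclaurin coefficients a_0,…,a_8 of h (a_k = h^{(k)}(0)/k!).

L = (36 + 216·x + 432·x^2 + 288·x^3) - 2·Dx + (1 + 2·x)·Dx^2  (order 2).
h: a_k = 0, 12, 12, -72, -216, -432/5, 576, 41472/35, 2592/5, …
ICs: h(0) = 0, h′(0) = 12.

f: a_k = 0, 6, 0, -9, 0, 81/20, 0, -243/280, 0, …
Substitute x→r, Dx→(1/r')Dx; clear ⇒ L₀.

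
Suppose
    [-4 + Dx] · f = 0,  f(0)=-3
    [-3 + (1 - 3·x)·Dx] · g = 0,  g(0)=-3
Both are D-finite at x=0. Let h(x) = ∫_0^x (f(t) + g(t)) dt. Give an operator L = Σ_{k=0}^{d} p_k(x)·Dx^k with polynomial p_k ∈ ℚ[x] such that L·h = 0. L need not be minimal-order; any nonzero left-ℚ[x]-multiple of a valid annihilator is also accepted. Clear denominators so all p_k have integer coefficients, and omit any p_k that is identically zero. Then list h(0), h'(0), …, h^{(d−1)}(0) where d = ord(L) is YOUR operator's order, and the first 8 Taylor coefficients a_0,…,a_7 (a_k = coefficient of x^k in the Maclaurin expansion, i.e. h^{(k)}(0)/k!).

f: a_k = -3, -12, -24, -32, -32, -128/5, -256/15, -1024/105, …
g: a_k = -3, -9, -27, -81, -243, -729, -2187, -6561, …
f+g: L₀ = lclm(L_f,L_g), ord ≤ 1+1.
Integrate: L := L₀·Dx.
L = (24 + 144·x)·Dx + (-2 - 96·x + 144·x^2)·Dx^2 + (-1 + 15·x - 36·x^2)·Dx^3  (order 3).
h: a_k = 0, -6, -21/2, -17, -113/4, -55, -3773/30, -4723/15, …
ICs: h(0) = 0, h′(0) = -6, h′′(0) = -21.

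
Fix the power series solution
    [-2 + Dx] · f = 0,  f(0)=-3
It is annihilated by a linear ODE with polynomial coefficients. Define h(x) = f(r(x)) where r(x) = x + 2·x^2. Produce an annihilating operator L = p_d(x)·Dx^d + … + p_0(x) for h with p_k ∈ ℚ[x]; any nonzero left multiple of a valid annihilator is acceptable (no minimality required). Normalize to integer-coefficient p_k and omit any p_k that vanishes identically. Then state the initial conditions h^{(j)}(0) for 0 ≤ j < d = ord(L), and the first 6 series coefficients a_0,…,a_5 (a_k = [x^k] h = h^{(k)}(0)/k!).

f: a_k = -3, -6, -6, -4, -2, -4/5, …
f∘r: x↦r, Dx↦Dx/r' in L_f ⇒ L₀.
L = (-2 - 8·x) + Dx  (order 1).
h: a_k = -3, -6, -18, -28, -50, -324/5, …
ICs: h(0) = -3.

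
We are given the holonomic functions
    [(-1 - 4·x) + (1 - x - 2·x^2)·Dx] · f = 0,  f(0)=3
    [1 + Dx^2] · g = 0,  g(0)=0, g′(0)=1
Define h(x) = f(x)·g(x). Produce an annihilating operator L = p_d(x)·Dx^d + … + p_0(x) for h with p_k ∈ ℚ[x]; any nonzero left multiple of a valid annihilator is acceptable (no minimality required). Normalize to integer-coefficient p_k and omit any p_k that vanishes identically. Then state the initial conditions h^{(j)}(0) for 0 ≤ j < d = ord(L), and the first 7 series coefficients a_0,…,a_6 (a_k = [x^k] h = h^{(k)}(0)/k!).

L = (3 + x + 2·x^2) + (2 + 8·x)·Dx + (-1 + x + 2·x^2)·Dx^2  (order 2).
h: a_k = 0, 3, 3, 17/2, 29/2, 1261/40, 2421/40, …
ICs: h(0) = 0, h′(0) = 3.

f: a_k = 3, 3, 9, 15, 33, 63, 129, …
g: a_k = 0, 1, 0, -1/6, 0, 1/120, 0, …
h₀=f·g: eliminate ⇒ L₀, order ≤ 1·2.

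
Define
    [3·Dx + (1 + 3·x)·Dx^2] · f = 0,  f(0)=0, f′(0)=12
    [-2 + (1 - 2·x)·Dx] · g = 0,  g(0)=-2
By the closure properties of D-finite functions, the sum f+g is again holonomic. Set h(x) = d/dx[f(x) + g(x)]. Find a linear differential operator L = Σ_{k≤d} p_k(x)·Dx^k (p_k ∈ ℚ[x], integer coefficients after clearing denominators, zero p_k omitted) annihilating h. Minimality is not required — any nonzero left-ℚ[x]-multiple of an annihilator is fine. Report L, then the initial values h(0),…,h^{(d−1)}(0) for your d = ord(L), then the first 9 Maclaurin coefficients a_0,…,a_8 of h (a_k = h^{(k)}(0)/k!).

f: a_k = 0, 12, -18, 36, -81, 972/5, -486, 8748/7, -6561/2, …
g: a_k = -2, -4, -8, -16, -32, -64, -128, -256, -512, …
Sum ⇒ L₀ = lclm(L_f,L_g) in ℚ(x)⟨Dx⟩.
h₀' ⇒ L via d/dx closure of L₀.
L = (-144 - 72·x) + (-6 - 216·x - 144·x^2)·Dx + (7 + 13·x - 36·x^2 - 36·x^3)·Dx^2  (order 2).
h: a_k = 8, -52, 60, -452, 652, -3684, 6956, -30340, 69516, …
ICs: h(0) = 8, h′(0) = -52.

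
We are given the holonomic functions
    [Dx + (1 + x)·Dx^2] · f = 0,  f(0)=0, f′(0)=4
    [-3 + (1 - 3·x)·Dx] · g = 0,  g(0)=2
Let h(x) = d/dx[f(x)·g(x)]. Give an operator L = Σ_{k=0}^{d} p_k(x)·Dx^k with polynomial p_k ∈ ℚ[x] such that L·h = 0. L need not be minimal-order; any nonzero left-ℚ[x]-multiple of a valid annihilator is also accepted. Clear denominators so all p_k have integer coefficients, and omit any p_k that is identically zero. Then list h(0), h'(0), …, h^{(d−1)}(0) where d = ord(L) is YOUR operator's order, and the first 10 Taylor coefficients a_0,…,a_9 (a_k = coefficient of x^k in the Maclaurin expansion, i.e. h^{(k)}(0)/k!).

L = 12 + (7 + 15·x)·Dx + (-1 + 2·x + 3·x^2)·Dx^2  (order 2).
h: a_k = 8, 40, 188, 744, 2798, 50324/5, 176174/5, 4227896/35, 14269429/35, 28538690/21, …
ICs: h(0) = 8, h′(0) = 40.

f: a_k = 0, 4, -2, 4/3, -1, 4/5, -2/3, 4/7, -1/2, 4/9, …
g: a_k = 2, 6, 18, 54, 162, 486, 1458, 4374, 13122, 39366, …
f·g: L₀ = L_f ⊗_s L_g, ord ≤ 2·1.
h=h₀': d/dx-closure on L₀ ⇒ L.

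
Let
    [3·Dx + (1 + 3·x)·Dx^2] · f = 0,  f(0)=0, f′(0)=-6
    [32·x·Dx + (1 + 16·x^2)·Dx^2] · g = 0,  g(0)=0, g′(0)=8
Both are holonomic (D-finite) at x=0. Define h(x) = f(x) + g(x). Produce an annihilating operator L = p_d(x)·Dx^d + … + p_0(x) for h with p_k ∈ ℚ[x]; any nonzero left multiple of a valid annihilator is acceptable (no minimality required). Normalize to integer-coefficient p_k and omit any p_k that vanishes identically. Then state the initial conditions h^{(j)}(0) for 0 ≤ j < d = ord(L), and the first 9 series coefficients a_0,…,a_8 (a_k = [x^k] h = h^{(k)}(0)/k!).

L = (-96 - 864·x + 4608·x^2 + 4608·x^3)·Dx + (-50 - 192·x + 672·x^2 + 9216·x^3 + 9216·x^4)·Dx^2 + (-3 + 23·x + 96·x^2 + 512·x^3 + 2304·x^4 + 2304·x^5)·Dx^3  (order 3).
h: a_k = 0, 2, 9, -182/3, 81/2, 1562/5, 243, -5306, 6561/4, …
ICs: h(0) = 0, h′(0) = 2, h′′(0) = 18.

f: a_k = 0, -6, 9, -18, 81/2, -486/5, 243, -4374/7, 6561/4, …
g: a_k = 0, 8, 0, -128/3, 0, 2048/5, 0, -32768/7, 0, …
f+g: L₀ = lclm(L_f,L_g), ord ≤ 2+2.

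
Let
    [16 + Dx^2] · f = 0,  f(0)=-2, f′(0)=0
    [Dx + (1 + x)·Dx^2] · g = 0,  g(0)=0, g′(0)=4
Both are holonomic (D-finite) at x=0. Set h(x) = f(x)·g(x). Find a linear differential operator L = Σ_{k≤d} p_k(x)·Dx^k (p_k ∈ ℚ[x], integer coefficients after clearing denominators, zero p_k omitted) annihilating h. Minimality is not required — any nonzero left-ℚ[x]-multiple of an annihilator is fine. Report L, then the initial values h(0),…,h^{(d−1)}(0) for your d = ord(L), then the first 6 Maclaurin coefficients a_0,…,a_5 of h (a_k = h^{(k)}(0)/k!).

L = (15072 + 62976·x + 97024·x^2 + 65536·x^3 + 16384·x^4) + (1984 + 6080·x + 6144·x^2 + 2048·x^3)·Dx + (1950 + 8000·x + 12192·x^2 + 8192·x^3 + 2048·x^4)·Dx^2 + (124 + 380·x + 384·x^2 + 128·x^3)·Dx^3 + (63 + 254·x + 383·x^2 + 256·x^3 + 64·x^4)·Dx^4  (order 4).
h: a_k = 0, -8, 4, 184/3, -30, -328/5, …
ICs: h(0) = 0, h′(0) = -8, h′′(0) = 8, h′′′(0) = 368.

f: a_k = -2, 0, 16, 0, -64/3, 0, …
g: a_k = 0, 4, -2, 4/3, -1, 4/5, …
h₀=f·g: eliminate ⇒ L₀, order ≤ 2·2.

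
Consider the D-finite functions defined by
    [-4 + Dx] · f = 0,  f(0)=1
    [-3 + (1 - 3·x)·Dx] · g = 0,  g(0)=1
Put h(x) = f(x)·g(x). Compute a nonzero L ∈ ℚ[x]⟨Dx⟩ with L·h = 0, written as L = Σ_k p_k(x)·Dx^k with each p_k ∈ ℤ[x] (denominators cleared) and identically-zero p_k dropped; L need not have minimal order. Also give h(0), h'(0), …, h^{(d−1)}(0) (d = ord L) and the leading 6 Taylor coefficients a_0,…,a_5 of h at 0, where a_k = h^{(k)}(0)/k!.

L = (7 - 12·x) + (-1 + 3·x)·Dx  (order 1).
h: a_k = 1, 7, 29, 293/3, 911/3, 13793/15, …
ICs: h(0) = 1.

f: a_k = 1, 4, 8, 32/3, 32/3, 128/15, …
g: a_k = 1, 3, 9, 27, 81, 243, …
Product ⇒ symmetric product L₀, ord ≤ 1.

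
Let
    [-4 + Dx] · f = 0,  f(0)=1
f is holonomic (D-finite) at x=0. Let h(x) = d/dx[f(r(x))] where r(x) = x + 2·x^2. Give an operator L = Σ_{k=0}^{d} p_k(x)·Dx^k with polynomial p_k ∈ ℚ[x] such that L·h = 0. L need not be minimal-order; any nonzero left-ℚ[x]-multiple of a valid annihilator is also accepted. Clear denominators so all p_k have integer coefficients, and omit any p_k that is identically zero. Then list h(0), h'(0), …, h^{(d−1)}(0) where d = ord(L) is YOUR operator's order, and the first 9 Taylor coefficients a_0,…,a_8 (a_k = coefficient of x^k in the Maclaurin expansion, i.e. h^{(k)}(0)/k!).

L = (8 + 32·x + 64·x^2) + (-1 - 4·x)·Dx  (order 1).
h: a_k = 4, 32, 128, 1280/3, 3328/3, 38912/15, 237568/45, 3129344/315, 1073152/63, …
ICs: h(0) = 4.

f: a_k = 1, 4, 8, 32/3, 32/3, 128/15, 256/45, 1024/315, 512/315, …
f∘r: x↦r, Dx↦Dx/r' in L_f ⇒ L₀.
h=h₀': d/dx-closure on L₀ ⇒ L.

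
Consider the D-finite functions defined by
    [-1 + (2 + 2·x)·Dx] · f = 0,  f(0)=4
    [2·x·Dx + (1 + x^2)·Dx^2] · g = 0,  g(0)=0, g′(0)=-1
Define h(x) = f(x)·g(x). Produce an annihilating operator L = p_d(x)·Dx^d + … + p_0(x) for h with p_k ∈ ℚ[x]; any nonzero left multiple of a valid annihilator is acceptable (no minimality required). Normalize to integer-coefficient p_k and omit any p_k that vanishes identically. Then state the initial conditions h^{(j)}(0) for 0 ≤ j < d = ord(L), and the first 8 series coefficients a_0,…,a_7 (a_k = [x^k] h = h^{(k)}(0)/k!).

L = (3 - 4·x - x^2) + (-4 + 4·x + 12·x^2 + 4·x^3)·Dx + (4 + 8·x + 8·x^2 + 8·x^3 + 4·x^4)·Dx^2  (order 2).
h: a_k = 0, -4, -2, 11/6, 5/12, -389/480, -409/960, 18853/26880, …
ICs: h(0) = 0, h′(0) = -4.

f: a_k = 4, 2, -1/2, 1/4, -5/32, 7/64, -21/256, 33/512, …
g: a_k = 0, -1, 0, 1/3, 0, -1/5, 0, 1/7, …
Sym-product of L_f,L_g gives L₀ (≤ ord 2).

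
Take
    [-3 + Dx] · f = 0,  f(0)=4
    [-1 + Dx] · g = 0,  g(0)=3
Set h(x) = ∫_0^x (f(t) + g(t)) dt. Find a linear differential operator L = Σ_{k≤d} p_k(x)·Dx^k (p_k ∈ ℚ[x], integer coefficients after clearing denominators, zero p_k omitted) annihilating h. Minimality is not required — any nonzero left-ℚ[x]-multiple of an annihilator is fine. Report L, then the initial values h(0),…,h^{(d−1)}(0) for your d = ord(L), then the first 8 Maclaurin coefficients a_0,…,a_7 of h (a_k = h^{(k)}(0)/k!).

L = 3·Dx - 4·Dx^2 + Dx^3  (order 3).
h: a_k = 0, 7, 15/2, 13/2, 37/8, 109/40, 65/48, 139/240, …
ICs: h(0) = 0, h′(0) = 7, h′′(0) = 15.

f: a_k = 4, 12, 18, 18, 27/2, 81/10, 81/20, 243/140, …
g: a_k = 3, 3, 3/2, 1/2, 1/8, 1/40, 1/240, 1/1680, …
Sum ⇒ L₀ = lclm(L_f,L_g) in ℚ(x)⟨Dx⟩.
h=∫₀ˣh₀: take L = L₀·Dx.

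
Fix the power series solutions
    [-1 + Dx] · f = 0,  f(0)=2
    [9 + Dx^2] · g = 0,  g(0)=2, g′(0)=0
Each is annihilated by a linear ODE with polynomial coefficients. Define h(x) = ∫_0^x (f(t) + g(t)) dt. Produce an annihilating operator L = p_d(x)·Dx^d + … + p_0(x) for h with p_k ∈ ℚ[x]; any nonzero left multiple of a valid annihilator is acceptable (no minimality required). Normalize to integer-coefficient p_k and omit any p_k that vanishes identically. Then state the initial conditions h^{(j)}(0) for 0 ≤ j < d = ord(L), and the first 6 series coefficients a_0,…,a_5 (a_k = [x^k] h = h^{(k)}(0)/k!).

f: a_k = 2, 2, 1, 1/3, 1/12, 1/60, …
g: a_k = 2, 0, -9, 0, 27/4, 0, …
Sum ⇒ L₀ = lclm(L_f,L_g) in ℚ(x)⟨Dx⟩.
∫: right-multiply L₀ by Dx.
L = -9·Dx + 9·Dx^2 - Dx^3 + Dx^4  (order 4).
h: a_k = 0, 4, 1, -8/3, 1/12, 41/30, …
ICs: h(0) = 0, h′(0) = 4, h′′(0) = 2, h′′′(0) = -16.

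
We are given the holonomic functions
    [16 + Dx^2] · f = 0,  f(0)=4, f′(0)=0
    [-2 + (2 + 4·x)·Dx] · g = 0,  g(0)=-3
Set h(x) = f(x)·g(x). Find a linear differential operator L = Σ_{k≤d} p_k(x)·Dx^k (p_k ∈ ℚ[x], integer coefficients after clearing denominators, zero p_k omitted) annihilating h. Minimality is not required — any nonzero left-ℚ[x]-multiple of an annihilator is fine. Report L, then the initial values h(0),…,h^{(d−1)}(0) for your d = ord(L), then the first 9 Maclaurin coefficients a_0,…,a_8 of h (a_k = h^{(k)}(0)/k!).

L = (19 + 64·x + 64·x^2) + (-2 - 4·x)·Dx + (1 + 4·x + 4·x^2)·Dx^2  (order 2).
h: a_k = -12, -12, 102, 90, -337/2, -181/2, 5281/60, 3811/60, -199649/3360, …
ICs: h(0) = -12, h′(0) = -12.

f: a_k = 4, 0, -32, 0, 128/3, 0, -1024/45, 0, 2048/315, …
g: a_k = -3, -3, 3/2, -3/2, 15/8, -21/8, 63/16, -99/16, 1287/128, …
L₀ := L_f ⊗_s L_g (sym. prod.), ord ≤ 2.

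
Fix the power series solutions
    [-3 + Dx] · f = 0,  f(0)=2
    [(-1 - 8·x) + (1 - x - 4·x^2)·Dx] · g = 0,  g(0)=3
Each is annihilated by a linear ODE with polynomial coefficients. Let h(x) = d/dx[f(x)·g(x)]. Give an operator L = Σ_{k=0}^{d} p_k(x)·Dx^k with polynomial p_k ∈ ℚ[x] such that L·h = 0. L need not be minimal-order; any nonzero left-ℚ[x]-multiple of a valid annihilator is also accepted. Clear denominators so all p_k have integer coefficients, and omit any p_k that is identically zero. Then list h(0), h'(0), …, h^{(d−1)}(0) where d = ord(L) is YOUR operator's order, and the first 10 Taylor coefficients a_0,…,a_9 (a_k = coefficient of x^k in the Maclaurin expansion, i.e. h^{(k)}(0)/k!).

L = (25 + 48·x - 39·x^2 - 120·x^3 + 144·x^4) + (-4 - x + 33·x^2 + 8·x^3 - 48·x^4)·Dx  (order 1).
h: a_k = 24, 150, 594, 2073, 6612, 408177/20, 243423/4, 49953243/280, 287660997/560, 3276625227/2240, …
ICs: h(0) = 24.

f: a_k = 2, 6, 9, 9, 27/4, 81/20, 81/40, 243/280, 729/2240, 243/2240, …
g: a_k = 3, 3, 15, 27, 87, 195, 543, 1323, 3495, 8787, …
h₀=f·g: eliminate ⇒ L₀, order ≤ 1·1.
h₀' ⇒ L via d/dx closure of L₀.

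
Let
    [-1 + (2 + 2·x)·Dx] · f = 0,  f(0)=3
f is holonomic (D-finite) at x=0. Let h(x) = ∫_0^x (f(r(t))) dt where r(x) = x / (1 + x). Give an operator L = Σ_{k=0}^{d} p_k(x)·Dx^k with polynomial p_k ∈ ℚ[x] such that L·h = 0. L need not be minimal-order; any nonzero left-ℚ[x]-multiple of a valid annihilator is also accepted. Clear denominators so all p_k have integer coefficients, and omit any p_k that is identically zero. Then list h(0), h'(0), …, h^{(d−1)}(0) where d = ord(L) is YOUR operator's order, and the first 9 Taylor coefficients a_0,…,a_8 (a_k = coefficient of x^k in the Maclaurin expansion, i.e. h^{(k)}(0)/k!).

L = -Dx + (2 + 6·x + 4·x^2)·Dx^2  (order 2).
h: a_k = 0, 3, 3/4, -5/8, 39/64, -423/640, 399/512, -7059/7168, 21615/16384, …
ICs: h(0) = 0, h′(0) = 3.

f: a_k = 3, 3/2, -3/8, 3/16, -15/128, 21/256, -63/1024, 99/2048, -1287/32768, …
L₀ from L_f via x↦r, Dx↦r'^{-1}Dx.
∫: right-multiply L₀ by Dx.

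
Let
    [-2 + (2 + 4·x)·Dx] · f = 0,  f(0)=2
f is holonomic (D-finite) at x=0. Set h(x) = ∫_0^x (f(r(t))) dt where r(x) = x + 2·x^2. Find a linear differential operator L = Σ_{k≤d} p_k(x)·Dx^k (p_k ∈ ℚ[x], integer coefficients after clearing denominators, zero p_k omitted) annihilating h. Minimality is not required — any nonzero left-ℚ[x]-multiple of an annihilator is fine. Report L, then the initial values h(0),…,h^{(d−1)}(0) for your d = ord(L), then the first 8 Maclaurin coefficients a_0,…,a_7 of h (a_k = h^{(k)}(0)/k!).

f: a_k = 2, 2, -1, 1, -5/4, 7/4, -21/8, 33/8, …
Change of var in L_f (x↦r) gives L₀.
h=∫h₀ ⇒ L = L₀·Dx.
L = (-1 - 4·x)·Dx + (1 + 2·x + 4·x^2)·Dx^2  (order 2).
h: a_k = 0, 2, 1, 1, -3/4, 3/20, 5/8, -57/56, …
ICs: h(0) = 0, h′(0) = 2.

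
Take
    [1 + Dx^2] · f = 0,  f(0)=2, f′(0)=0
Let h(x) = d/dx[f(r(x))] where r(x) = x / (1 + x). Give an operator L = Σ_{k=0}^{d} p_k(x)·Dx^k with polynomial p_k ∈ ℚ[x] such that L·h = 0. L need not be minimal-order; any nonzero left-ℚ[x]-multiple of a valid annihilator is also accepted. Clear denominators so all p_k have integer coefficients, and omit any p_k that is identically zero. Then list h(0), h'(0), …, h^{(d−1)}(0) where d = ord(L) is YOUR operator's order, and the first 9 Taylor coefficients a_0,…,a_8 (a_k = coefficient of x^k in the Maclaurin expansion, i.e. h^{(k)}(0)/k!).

L = (7 + 12·x + 6·x^2) + (6 + 18·x + 18·x^2 + 6·x^3)·Dx + (1 + 4·x + 6·x^2 + 4·x^3 + x^4)·Dx^2  (order 2).
h: a_k = 0, -2, 6, -35/3, 55/3, -1501/60, 609/20, -16699/504, 8791/280, …
ICs: h(0) = 0, h′(0) = -2.

f: a_k = 2, 0, -1, 0, 1/12, 0, -1/360, 0, 1/20160, …
Change of var in L_f (x↦r) gives L₀.
Differentiate: ansatz ord ≤ ord L₀ ⇒ L.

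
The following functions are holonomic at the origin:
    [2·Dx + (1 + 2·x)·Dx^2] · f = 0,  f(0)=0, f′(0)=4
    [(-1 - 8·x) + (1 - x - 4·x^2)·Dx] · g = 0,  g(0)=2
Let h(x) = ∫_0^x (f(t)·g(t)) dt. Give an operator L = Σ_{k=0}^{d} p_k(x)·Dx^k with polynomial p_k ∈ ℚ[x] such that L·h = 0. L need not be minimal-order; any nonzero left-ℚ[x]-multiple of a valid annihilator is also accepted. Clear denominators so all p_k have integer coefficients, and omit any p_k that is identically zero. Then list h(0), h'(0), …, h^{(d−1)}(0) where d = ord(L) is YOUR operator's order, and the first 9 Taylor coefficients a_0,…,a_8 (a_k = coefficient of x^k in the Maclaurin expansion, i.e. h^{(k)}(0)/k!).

L = (10 + 32·x)·Dx + (22·x + 40·x^2)·Dx^2 + (-1 - x + 6·x^2 + 8·x^3)·Dx^3  (order 3).
h: a_k = 0, 0, 4, 0, 32/3, 16/3, 1672/45, 4304/105, 3286/21, …
ICs: h(0) = 0, h′(0) = 0, h′′(0) = 8.

f: a_k = 0, 4, -4, 16/3, -8, 64/5, -64/3, 256/7, -64, …
g: a_k = 2, 2, 10, 18, 58, 130, 362, 882, 2330, …
h₀=f·g: eliminate ⇒ L₀, order ≤ 2·1.
h=∫h₀ ⇒ L = L₀·Dx.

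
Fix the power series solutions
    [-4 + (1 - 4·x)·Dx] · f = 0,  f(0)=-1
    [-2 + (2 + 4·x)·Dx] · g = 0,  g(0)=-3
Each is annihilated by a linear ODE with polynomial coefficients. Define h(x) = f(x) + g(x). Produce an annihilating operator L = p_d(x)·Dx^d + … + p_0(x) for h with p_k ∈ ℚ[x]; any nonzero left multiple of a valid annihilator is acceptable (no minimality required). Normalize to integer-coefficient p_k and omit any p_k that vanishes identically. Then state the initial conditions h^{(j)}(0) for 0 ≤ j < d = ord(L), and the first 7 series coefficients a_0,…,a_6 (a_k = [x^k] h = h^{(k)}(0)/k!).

f: a_k = -1, -4, -16, -64, -256, -1024, -4096, …
g: a_k = -3, -3, 3/2, -3/2, 15/8, -21/8, 63/16, …
L₀ := lclm(L_f,L_g); ord L₀ ≤ 1+1.
L = (-12 - 16·x) + (11 + 40·x + 48·x^2)·Dx + (-1 - 2·x + 16·x^2 + 32·x^3)·Dx^2  (order 2).
h: a_k = -4, -7, -29/2, -131/2, -2033/8, -8213/8, -65473/16, …
ICs: h(0) = -4, h′(0) = -7.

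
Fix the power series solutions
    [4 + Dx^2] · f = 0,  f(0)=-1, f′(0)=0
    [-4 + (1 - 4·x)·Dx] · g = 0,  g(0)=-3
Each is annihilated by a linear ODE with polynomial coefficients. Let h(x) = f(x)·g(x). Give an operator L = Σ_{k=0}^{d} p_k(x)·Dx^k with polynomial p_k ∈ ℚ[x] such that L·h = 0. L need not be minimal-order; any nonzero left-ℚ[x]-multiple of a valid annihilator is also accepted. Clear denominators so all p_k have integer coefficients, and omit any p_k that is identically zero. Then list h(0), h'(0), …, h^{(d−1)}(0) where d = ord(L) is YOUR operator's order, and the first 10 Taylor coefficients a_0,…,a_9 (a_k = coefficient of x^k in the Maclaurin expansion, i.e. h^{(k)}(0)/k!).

L = (-4 + 16·x) + 8·Dx + (-1 + 4·x)·Dx^2  (order 2).
h: a_k = 3, 12, 42, 168, 674, 2696, 161756/15, 647024/15, 18116674/105, 72466696/105, …
ICs: h(0) = 3, h′(0) = 12.

f: a_k = -1, 0, 2, 0, -2/3, 0, 4/45, 0, -2/315, 0, …
g: a_k = -3, -12, -48, -192, -768, -3072, -12288, -49152, -196608, -786432, …
h₀=f·g: eliminate ⇒ L₀, order ≤ 2·1.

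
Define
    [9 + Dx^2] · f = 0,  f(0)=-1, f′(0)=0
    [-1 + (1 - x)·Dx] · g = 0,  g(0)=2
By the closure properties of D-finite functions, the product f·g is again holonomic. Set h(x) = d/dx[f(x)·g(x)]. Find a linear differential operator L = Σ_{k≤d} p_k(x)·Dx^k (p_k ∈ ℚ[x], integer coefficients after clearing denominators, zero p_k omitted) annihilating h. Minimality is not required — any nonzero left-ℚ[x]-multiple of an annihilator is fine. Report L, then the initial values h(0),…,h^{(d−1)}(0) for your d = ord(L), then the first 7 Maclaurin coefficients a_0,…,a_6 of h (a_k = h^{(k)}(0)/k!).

L = (7 - 18·x + 9·x^2) + (-2 + 2·x)·Dx + (1 - 2·x + x^2)·Dx^2  (order 2).
h: a_k = -2, 14, 21, 1, 5/4, 273/20, 637/40, …
ICs: h(0) = -2, h′(0) = 14.

f: a_k = -1, 0, 9/2, 0, -27/8, 0, 81/80, …
g: a_k = 2, 2, 2, 2, 2, 2, 2, …
f·g: L₀ = L_f ⊗_s L_g, ord ≤ 2·1.
Derive L from L₀ (diff closure).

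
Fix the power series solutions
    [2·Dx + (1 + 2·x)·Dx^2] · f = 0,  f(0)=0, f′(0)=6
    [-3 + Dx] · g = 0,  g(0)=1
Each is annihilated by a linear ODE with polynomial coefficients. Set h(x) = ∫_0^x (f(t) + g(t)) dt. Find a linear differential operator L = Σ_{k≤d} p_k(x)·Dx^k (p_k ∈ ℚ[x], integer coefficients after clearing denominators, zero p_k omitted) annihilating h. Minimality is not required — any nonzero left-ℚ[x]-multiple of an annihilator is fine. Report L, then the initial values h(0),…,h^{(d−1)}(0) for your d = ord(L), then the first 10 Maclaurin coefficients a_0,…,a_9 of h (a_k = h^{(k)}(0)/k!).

L = (-42 - 36·x)·Dx^2 + (-1 - 36·x - 36·x^2)·Dx^3 + (5 + 16·x + 12·x^2)·Dx^4  (order 4).
h: a_k = 0, 1, 9/2, -1/2, 25/8, -69/40, 283/80, -2479/560, 30963/4480, -143117/13440, …
ICs: h(0) = 0, h′(0) = 1, h′′(0) = 9, h′′′(0) = -3.

f: a_k = 0, 6, -6, 8, -12, 96/5, -32, 384/7, -96, 512/3, …
g: a_k = 1, 3, 9/2, 9/2, 27/8, 81/40, 81/80, 243/560, 729/4480, 243/4480, …
f+g: L₀ = lclm(L_f,L_g), ord ≤ 2+1.
h=∫h₀ ⇒ L = L₀·Dx.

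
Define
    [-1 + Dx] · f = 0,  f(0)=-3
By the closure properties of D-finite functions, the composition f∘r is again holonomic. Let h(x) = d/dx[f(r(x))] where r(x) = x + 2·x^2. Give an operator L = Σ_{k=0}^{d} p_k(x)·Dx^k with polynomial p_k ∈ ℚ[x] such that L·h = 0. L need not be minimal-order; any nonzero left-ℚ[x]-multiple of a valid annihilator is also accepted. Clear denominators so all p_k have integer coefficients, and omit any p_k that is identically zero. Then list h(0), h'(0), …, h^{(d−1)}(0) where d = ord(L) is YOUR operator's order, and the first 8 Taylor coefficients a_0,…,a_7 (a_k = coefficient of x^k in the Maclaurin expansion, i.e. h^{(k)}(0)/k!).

f: a_k = -3, -3, -3/2, -1/2, -1/8, -1/40, -1/240, -1/1680, …
Change of var in L_f (x↦r) gives L₀.
Differentiate: ansatz ord ≤ ord L₀ ⇒ L.
L = (5 + 8·x + 16·x^2) + (-1 - 4·x)·Dx  (order 1).
h: a_k = -3, -15, -39/2, -73/2, -281/8, -1741/40, -1697/48, -57233/1680, …
ICs: h(0) = -3.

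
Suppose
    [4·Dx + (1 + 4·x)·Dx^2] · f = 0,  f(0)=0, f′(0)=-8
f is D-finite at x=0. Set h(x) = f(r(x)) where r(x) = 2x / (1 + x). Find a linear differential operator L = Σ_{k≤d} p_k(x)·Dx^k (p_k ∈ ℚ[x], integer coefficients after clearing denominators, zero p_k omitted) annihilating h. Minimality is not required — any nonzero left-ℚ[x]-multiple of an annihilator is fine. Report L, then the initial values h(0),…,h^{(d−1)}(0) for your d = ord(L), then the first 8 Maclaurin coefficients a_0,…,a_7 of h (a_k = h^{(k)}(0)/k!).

f: a_k = 0, -8, 16, -128/3, 128, -2048/5, 4096/3, -32768/7, …
Substitute x→r, Dx→(1/r')Dx; clear ⇒ L₀.
L = (10 + 18·x)·Dx + (1 + 10·x + 9·x^2)·Dx^2  (order 2).
h: a_k = 0, -16, 80, -1456/3, 3280, -118096/5, 531440/3, -9565936/7, …
ICs: h(0) = 0, h′(0) = -16.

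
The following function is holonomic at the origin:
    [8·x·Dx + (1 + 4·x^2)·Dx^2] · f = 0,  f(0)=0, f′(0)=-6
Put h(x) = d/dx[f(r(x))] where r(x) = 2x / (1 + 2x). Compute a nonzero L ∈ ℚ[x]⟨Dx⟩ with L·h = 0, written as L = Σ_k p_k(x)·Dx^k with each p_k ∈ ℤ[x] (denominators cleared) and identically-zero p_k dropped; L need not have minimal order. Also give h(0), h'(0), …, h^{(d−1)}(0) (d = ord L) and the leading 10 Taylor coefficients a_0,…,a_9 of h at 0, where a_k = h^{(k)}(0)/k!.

L = (4 + 40·x) + (1 + 4·x + 20·x^2)·Dx  (order 1).
h: a_k = -12, 48, 48, -1152, 3648, 8448, -106752, 258048, 1102848, -9572352, …
ICs: h(0) = -12.

f: a_k = 0, -6, 0, 8, 0, -96/5, 0, 384/7, 0, -512/3, …
Change of var in L_f (x↦r) gives L₀.
Derive L from L₀ (diff closure).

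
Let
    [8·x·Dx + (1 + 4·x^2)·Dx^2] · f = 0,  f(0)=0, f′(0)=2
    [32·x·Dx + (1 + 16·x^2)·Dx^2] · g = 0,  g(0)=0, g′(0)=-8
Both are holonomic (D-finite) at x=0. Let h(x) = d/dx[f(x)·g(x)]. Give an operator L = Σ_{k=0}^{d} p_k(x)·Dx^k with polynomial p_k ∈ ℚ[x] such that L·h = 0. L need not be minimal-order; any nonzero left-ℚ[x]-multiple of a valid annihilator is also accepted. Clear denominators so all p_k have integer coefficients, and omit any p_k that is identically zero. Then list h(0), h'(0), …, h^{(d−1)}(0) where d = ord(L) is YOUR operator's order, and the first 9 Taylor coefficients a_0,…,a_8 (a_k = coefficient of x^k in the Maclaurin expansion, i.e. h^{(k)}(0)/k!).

L = (-1536·x - 51200·x^3 - 262144·x^5 + 655360·x^7 + 6291456·x^9) + (-80 - 6592·x^2 - 92160·x^4 - 229376·x^6 + 2293760·x^8 + 9437184·x^10)·Dx + (-160·x - 4480·x^3 - 30720·x^5 + 69632·x^7 + 1310720·x^9 + 3145728·x^11)·Dx^2 + (-1 - 40·x^2 - 464·x^4 + 29696·x^8 + 163840·x^10 + 262144·x^12)·Dx^3  (order 3).
h: a_k = 0, -32, 0, 1280/3, 0, -88576/15, 0, 1826816/21, 0, …
ICs: h(0) = 0, h′(0) = -32, h′′(0) = 0.

f: a_k = 0, 2, 0, -8/3, 0, 32/5, 0, -128/7, 0, …
g: a_k = 0, -8, 0, 128/3, 0, -2048/5, 0, 32768/7, 0, …
f·g: L₀ = L_f ⊗_s L_g, ord ≤ 2·2.
Differentiate: ansatz ord ≤ ord L₀ ⇒ L.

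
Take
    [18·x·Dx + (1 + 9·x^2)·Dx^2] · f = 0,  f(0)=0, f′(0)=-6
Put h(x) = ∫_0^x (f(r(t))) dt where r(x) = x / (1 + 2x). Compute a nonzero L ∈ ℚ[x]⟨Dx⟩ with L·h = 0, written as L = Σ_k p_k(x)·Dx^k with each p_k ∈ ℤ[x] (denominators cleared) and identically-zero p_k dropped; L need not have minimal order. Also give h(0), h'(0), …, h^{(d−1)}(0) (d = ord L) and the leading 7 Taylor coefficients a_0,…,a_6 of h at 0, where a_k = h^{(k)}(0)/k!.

f: a_k = 0, -6, 0, 18, 0, -486/5, 0, …
Change of var in L_f (x↦r) gives L₀.
h=∫h₀ ⇒ L = L₀·Dx.
L = (4 + 26·x)·Dx^2 + (1 + 4·x + 13·x^2)·Dx^3  (order 3).
h: a_k = 0, 0, -3, 4, -3/2, -12, 199/5, …
ICs: h(0) = 0, h′(0) = 0, h′′(0) = -6.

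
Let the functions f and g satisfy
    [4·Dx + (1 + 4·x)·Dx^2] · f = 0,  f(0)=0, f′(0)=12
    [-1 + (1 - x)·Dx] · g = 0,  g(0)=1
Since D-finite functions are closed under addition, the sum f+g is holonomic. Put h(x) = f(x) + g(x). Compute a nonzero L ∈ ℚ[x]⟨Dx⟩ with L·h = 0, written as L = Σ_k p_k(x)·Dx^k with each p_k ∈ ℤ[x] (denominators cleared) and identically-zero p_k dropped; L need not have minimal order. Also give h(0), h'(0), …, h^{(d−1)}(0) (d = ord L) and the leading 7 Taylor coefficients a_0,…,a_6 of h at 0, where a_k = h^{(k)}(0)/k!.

L = (-44 - 16·x)·Dx + (13 - 56·x - 32·x^2)·Dx^2 + (3 + 11·x - 6·x^2 - 8·x^3)·Dx^3  (order 3).
h: a_k = 1, 13, -23, 65, -191, 3077/5, -2047, …
ICs: h(0) = 1, h′(0) = 13, h′′(0) = -46.

f: a_k = 0, 12, -24, 64, -192, 3072/5, -2048, …
g: a_k = 1, 1, 1, 1, 1, 1, 1, …
f+g: L₀ = lclm(L_f,L_g), ord ≤ 2+1.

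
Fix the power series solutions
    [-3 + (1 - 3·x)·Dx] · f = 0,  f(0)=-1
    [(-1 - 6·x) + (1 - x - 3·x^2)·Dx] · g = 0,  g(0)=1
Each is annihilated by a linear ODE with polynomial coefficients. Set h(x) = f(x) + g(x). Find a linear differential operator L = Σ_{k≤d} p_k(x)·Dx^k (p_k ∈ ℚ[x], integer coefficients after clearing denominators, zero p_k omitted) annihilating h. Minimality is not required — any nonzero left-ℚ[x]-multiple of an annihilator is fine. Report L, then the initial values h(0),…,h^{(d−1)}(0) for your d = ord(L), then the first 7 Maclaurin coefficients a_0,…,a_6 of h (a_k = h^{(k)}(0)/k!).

f: a_k = -1, -3, -9, -27, -81, -243, -729, …
g: a_k = 1, 1, 4, 7, 19, 40, 97, …
Sum ⇒ L₀ = lclm(L_f,L_g) in ℚ(x)⟨Dx⟩.
L = (6 - 108·x + 162·x^2 - 162·x^3) + (10 - 6·x - 108·x^2 + 270·x^3 - 324·x^4)·Dx + (-2 + 14·x - 33·x^2 + 18·x^3 + 54·x^4 - 81·x^5)·Dx^2  (order 2).
h: a_k = 0, -2, -5, -20, -62, -203, -632, …
ICs: h(0) = 0, h′(0) = -2.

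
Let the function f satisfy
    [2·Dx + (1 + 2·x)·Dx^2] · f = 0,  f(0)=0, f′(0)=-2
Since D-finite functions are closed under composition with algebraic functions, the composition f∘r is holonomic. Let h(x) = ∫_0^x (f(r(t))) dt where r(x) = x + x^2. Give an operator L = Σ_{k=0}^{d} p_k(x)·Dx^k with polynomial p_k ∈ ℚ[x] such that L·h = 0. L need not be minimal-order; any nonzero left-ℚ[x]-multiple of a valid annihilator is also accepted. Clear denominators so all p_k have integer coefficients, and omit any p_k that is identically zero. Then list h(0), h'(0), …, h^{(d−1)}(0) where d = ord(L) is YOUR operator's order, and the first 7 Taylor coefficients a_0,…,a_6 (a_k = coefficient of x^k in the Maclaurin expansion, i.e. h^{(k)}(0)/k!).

L = (4·x + 4·x^2)·Dx^2 + (1 + 4·x + 6·x^2 + 4·x^3)·Dx^3  (order 3).
h: a_k = 0, 0, -1, 0, 1/3, -2/5, 4/15, …
ICs: h(0) = 0, h′(0) = 0, h′′(0) = -2.

f: a_k = 0, -2, 2, -8/3, 4, -32/5, 32/3, …
Change of var in L_f (x↦r) gives L₀.
∫: right-multiply L₀ by Dx.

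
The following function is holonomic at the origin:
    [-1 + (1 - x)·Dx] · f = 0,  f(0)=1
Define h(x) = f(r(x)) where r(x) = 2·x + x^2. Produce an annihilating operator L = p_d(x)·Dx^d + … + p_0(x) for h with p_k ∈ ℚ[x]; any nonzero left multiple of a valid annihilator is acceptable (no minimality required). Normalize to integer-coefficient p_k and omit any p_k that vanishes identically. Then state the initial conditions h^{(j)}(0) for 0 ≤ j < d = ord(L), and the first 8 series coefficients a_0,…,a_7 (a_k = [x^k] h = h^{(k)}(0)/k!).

L = (2 + 2·x) + (-1 + 2·x + x^2)·Dx  (order 1).
h: a_k = 1, 2, 5, 12, 29, 70, 169, 408, …
ICs: h(0) = 1.

f: a_k = 1, 1, 1, 1, 1, 1, 1, 1, …
Substitute x→r, Dx→(1/r')Dx; clear ⇒ L₀.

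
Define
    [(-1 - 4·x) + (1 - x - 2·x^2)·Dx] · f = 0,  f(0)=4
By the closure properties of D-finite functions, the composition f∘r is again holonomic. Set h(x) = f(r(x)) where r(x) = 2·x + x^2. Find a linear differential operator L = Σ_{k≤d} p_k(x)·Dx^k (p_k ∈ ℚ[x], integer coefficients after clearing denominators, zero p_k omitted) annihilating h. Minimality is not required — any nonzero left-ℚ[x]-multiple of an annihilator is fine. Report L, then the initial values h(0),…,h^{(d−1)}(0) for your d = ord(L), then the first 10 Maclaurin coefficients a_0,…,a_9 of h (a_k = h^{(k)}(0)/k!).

L = (2 + 16·x + 8·x^2) + (-1 + 3·x + 6·x^2 + 2·x^3)·Dx  (order 1).
h: a_k = 4, 8, 52, 208, 956, 4216, 18804, 83616, 372108, 1655624, …
ICs: h(0) = 4.

f: a_k = 4, 4, 12, 20, 44, 84, 172, 340, 684, 1364, …
f∘r: x↦r, Dx↦Dx/r' in L_f ⇒ L₀.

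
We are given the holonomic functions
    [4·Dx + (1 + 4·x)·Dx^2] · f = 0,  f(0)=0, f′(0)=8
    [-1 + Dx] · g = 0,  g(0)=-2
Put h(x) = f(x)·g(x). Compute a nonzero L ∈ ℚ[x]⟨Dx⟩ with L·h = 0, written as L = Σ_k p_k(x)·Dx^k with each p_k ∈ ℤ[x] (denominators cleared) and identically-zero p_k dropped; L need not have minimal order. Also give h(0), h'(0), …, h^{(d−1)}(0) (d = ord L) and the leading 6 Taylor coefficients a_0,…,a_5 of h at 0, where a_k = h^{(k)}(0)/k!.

f: a_k = 0, 8, -16, 128/3, -128, 2048/5, …
g: a_k = -2, -2, -1, -1/3, -1/12, -1/60, …
L₀ := L_f ⊗_s L_g (sym. prod.), ord ≤ 2.
L = (-3 + 4·x) + (2 - 8·x)·Dx + (1 + 4·x)·Dx^2  (order 2).
h: a_k = 0, -16, 16, -184/3, 184, -3006/5, …
ICs: h(0) = 0, h′(0) = -16.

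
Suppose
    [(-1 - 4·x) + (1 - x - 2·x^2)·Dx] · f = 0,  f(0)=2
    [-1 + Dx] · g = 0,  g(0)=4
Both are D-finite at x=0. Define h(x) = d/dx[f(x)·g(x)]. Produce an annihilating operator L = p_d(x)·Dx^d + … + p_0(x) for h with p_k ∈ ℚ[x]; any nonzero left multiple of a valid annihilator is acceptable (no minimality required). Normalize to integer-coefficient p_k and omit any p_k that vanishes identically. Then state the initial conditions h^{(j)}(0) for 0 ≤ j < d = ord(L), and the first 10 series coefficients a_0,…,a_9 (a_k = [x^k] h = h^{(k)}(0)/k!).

f: a_k = 2, 2, 6, 10, 22, 42, 86, 170, 342, 682, …
g: a_k = 4, 4, 2, 2/3, 1/6, 1/30, 1/180, 1/1260, 1/10080, 1/90720, …
L₀ := L_f ⊗_s L_g (sym. prod.), ord ≤ 1.
Derive L from L₀ (diff closure).
L = (9 + 16·x + 9·x^2 - 12·x^3 + 4·x^4) + (-2 - x + 9·x^2 + 4·x^3 - 4·x^4)·Dx  (order 1).
h: a_k = 16, 72, 208, 1700/3, 1402, 50737/15, 354232/45, 3783419/210, 20417113/504, 4084757561/45360, …
ICs: h(0) = 16.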